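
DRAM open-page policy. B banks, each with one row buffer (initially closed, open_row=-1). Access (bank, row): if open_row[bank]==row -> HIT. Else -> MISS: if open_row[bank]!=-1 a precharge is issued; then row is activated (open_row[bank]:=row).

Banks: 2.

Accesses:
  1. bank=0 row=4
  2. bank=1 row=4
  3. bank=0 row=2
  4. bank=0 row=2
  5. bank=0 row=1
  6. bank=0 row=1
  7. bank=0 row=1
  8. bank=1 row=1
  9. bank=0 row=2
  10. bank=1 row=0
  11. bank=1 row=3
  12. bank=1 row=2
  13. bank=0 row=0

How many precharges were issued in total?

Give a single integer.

Answer: 8

Derivation:
Acc 1: bank0 row4 -> MISS (open row4); precharges=0
Acc 2: bank1 row4 -> MISS (open row4); precharges=0
Acc 3: bank0 row2 -> MISS (open row2); precharges=1
Acc 4: bank0 row2 -> HIT
Acc 5: bank0 row1 -> MISS (open row1); precharges=2
Acc 6: bank0 row1 -> HIT
Acc 7: bank0 row1 -> HIT
Acc 8: bank1 row1 -> MISS (open row1); precharges=3
Acc 9: bank0 row2 -> MISS (open row2); precharges=4
Acc 10: bank1 row0 -> MISS (open row0); precharges=5
Acc 11: bank1 row3 -> MISS (open row3); precharges=6
Acc 12: bank1 row2 -> MISS (open row2); precharges=7
Acc 13: bank0 row0 -> MISS (open row0); precharges=8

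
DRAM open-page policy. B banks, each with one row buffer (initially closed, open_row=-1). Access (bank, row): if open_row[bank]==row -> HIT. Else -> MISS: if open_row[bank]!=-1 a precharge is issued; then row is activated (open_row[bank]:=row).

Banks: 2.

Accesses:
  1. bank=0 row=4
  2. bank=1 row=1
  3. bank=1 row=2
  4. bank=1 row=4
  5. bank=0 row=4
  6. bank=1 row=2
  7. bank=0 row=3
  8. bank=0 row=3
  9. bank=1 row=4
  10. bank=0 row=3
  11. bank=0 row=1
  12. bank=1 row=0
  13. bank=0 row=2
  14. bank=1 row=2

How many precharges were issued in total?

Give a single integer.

Answer: 9

Derivation:
Acc 1: bank0 row4 -> MISS (open row4); precharges=0
Acc 2: bank1 row1 -> MISS (open row1); precharges=0
Acc 3: bank1 row2 -> MISS (open row2); precharges=1
Acc 4: bank1 row4 -> MISS (open row4); precharges=2
Acc 5: bank0 row4 -> HIT
Acc 6: bank1 row2 -> MISS (open row2); precharges=3
Acc 7: bank0 row3 -> MISS (open row3); precharges=4
Acc 8: bank0 row3 -> HIT
Acc 9: bank1 row4 -> MISS (open row4); precharges=5
Acc 10: bank0 row3 -> HIT
Acc 11: bank0 row1 -> MISS (open row1); precharges=6
Acc 12: bank1 row0 -> MISS (open row0); precharges=7
Acc 13: bank0 row2 -> MISS (open row2); precharges=8
Acc 14: bank1 row2 -> MISS (open row2); precharges=9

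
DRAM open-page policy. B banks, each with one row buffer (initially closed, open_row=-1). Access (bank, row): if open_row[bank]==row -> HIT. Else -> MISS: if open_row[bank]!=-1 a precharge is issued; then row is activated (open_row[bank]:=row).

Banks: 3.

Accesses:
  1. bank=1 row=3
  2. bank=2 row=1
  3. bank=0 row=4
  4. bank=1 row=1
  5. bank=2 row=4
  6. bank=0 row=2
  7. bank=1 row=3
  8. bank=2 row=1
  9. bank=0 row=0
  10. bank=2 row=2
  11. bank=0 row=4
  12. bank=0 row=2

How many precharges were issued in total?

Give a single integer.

Acc 1: bank1 row3 -> MISS (open row3); precharges=0
Acc 2: bank2 row1 -> MISS (open row1); precharges=0
Acc 3: bank0 row4 -> MISS (open row4); precharges=0
Acc 4: bank1 row1 -> MISS (open row1); precharges=1
Acc 5: bank2 row4 -> MISS (open row4); precharges=2
Acc 6: bank0 row2 -> MISS (open row2); precharges=3
Acc 7: bank1 row3 -> MISS (open row3); precharges=4
Acc 8: bank2 row1 -> MISS (open row1); precharges=5
Acc 9: bank0 row0 -> MISS (open row0); precharges=6
Acc 10: bank2 row2 -> MISS (open row2); precharges=7
Acc 11: bank0 row4 -> MISS (open row4); precharges=8
Acc 12: bank0 row2 -> MISS (open row2); precharges=9

Answer: 9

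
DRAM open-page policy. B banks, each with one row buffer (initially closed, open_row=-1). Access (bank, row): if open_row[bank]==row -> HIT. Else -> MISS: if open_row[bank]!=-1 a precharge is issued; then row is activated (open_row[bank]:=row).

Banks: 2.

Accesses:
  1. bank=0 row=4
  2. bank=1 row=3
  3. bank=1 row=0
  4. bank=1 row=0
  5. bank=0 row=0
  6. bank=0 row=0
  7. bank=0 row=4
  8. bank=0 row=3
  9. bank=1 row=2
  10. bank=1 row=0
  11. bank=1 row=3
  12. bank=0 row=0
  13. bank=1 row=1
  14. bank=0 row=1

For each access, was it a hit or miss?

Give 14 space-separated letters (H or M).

Answer: M M M H M H M M M M M M M M

Derivation:
Acc 1: bank0 row4 -> MISS (open row4); precharges=0
Acc 2: bank1 row3 -> MISS (open row3); precharges=0
Acc 3: bank1 row0 -> MISS (open row0); precharges=1
Acc 4: bank1 row0 -> HIT
Acc 5: bank0 row0 -> MISS (open row0); precharges=2
Acc 6: bank0 row0 -> HIT
Acc 7: bank0 row4 -> MISS (open row4); precharges=3
Acc 8: bank0 row3 -> MISS (open row3); precharges=4
Acc 9: bank1 row2 -> MISS (open row2); precharges=5
Acc 10: bank1 row0 -> MISS (open row0); precharges=6
Acc 11: bank1 row3 -> MISS (open row3); precharges=7
Acc 12: bank0 row0 -> MISS (open row0); precharges=8
Acc 13: bank1 row1 -> MISS (open row1); precharges=9
Acc 14: bank0 row1 -> MISS (open row1); precharges=10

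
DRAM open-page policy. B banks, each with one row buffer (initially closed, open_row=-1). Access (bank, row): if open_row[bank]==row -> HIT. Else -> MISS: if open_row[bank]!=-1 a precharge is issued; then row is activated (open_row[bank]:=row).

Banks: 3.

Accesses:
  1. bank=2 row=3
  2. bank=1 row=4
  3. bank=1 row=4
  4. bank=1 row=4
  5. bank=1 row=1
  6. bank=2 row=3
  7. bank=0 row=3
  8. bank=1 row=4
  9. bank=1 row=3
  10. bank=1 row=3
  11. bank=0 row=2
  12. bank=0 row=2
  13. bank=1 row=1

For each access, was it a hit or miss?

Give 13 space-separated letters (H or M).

Answer: M M H H M H M M M H M H M

Derivation:
Acc 1: bank2 row3 -> MISS (open row3); precharges=0
Acc 2: bank1 row4 -> MISS (open row4); precharges=0
Acc 3: bank1 row4 -> HIT
Acc 4: bank1 row4 -> HIT
Acc 5: bank1 row1 -> MISS (open row1); precharges=1
Acc 6: bank2 row3 -> HIT
Acc 7: bank0 row3 -> MISS (open row3); precharges=1
Acc 8: bank1 row4 -> MISS (open row4); precharges=2
Acc 9: bank1 row3 -> MISS (open row3); precharges=3
Acc 10: bank1 row3 -> HIT
Acc 11: bank0 row2 -> MISS (open row2); precharges=4
Acc 12: bank0 row2 -> HIT
Acc 13: bank1 row1 -> MISS (open row1); precharges=5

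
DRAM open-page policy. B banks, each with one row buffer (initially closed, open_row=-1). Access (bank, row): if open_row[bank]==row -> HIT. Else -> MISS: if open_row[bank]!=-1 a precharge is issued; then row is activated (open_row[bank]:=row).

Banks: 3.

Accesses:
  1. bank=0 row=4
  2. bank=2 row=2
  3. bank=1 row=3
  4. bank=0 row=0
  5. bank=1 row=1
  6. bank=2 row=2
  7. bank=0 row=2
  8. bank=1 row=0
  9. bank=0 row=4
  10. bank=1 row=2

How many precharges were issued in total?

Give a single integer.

Answer: 6

Derivation:
Acc 1: bank0 row4 -> MISS (open row4); precharges=0
Acc 2: bank2 row2 -> MISS (open row2); precharges=0
Acc 3: bank1 row3 -> MISS (open row3); precharges=0
Acc 4: bank0 row0 -> MISS (open row0); precharges=1
Acc 5: bank1 row1 -> MISS (open row1); precharges=2
Acc 6: bank2 row2 -> HIT
Acc 7: bank0 row2 -> MISS (open row2); precharges=3
Acc 8: bank1 row0 -> MISS (open row0); precharges=4
Acc 9: bank0 row4 -> MISS (open row4); precharges=5
Acc 10: bank1 row2 -> MISS (open row2); precharges=6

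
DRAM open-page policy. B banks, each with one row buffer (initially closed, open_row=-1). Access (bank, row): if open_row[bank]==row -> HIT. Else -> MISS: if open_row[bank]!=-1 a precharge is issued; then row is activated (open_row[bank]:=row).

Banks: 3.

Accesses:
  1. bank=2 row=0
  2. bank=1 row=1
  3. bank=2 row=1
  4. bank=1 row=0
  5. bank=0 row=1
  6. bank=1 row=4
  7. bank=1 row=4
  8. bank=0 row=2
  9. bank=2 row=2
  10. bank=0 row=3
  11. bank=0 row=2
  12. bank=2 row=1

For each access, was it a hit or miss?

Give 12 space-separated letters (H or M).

Acc 1: bank2 row0 -> MISS (open row0); precharges=0
Acc 2: bank1 row1 -> MISS (open row1); precharges=0
Acc 3: bank2 row1 -> MISS (open row1); precharges=1
Acc 4: bank1 row0 -> MISS (open row0); precharges=2
Acc 5: bank0 row1 -> MISS (open row1); precharges=2
Acc 6: bank1 row4 -> MISS (open row4); precharges=3
Acc 7: bank1 row4 -> HIT
Acc 8: bank0 row2 -> MISS (open row2); precharges=4
Acc 9: bank2 row2 -> MISS (open row2); precharges=5
Acc 10: bank0 row3 -> MISS (open row3); precharges=6
Acc 11: bank0 row2 -> MISS (open row2); precharges=7
Acc 12: bank2 row1 -> MISS (open row1); precharges=8

Answer: M M M M M M H M M M M M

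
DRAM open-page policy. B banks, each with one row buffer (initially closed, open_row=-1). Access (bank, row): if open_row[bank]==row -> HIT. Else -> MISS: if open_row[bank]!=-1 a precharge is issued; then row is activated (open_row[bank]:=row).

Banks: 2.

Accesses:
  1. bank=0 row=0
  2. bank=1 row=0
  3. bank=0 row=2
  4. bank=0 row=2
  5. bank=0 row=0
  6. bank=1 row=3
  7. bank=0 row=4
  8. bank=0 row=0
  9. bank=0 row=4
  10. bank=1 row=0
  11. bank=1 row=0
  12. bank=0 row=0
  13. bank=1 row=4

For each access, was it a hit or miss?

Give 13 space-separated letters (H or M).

Acc 1: bank0 row0 -> MISS (open row0); precharges=0
Acc 2: bank1 row0 -> MISS (open row0); precharges=0
Acc 3: bank0 row2 -> MISS (open row2); precharges=1
Acc 4: bank0 row2 -> HIT
Acc 5: bank0 row0 -> MISS (open row0); precharges=2
Acc 6: bank1 row3 -> MISS (open row3); precharges=3
Acc 7: bank0 row4 -> MISS (open row4); precharges=4
Acc 8: bank0 row0 -> MISS (open row0); precharges=5
Acc 9: bank0 row4 -> MISS (open row4); precharges=6
Acc 10: bank1 row0 -> MISS (open row0); precharges=7
Acc 11: bank1 row0 -> HIT
Acc 12: bank0 row0 -> MISS (open row0); precharges=8
Acc 13: bank1 row4 -> MISS (open row4); precharges=9

Answer: M M M H M M M M M M H M M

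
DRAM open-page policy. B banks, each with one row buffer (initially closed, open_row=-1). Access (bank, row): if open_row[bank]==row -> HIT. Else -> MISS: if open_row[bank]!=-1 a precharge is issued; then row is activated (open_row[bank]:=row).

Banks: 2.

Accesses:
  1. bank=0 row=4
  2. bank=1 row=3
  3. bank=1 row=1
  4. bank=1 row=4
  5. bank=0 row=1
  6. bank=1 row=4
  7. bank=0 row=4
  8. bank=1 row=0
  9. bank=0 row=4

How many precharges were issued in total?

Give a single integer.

Answer: 5

Derivation:
Acc 1: bank0 row4 -> MISS (open row4); precharges=0
Acc 2: bank1 row3 -> MISS (open row3); precharges=0
Acc 3: bank1 row1 -> MISS (open row1); precharges=1
Acc 4: bank1 row4 -> MISS (open row4); precharges=2
Acc 5: bank0 row1 -> MISS (open row1); precharges=3
Acc 6: bank1 row4 -> HIT
Acc 7: bank0 row4 -> MISS (open row4); precharges=4
Acc 8: bank1 row0 -> MISS (open row0); precharges=5
Acc 9: bank0 row4 -> HIT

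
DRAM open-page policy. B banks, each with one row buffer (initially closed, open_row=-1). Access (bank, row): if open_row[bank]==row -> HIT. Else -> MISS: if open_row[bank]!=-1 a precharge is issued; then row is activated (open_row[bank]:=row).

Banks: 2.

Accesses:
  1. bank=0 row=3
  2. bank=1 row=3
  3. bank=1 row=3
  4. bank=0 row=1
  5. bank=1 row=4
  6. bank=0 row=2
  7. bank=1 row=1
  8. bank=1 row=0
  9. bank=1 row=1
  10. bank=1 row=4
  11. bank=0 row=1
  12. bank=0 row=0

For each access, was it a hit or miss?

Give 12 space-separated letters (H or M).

Acc 1: bank0 row3 -> MISS (open row3); precharges=0
Acc 2: bank1 row3 -> MISS (open row3); precharges=0
Acc 3: bank1 row3 -> HIT
Acc 4: bank0 row1 -> MISS (open row1); precharges=1
Acc 5: bank1 row4 -> MISS (open row4); precharges=2
Acc 6: bank0 row2 -> MISS (open row2); precharges=3
Acc 7: bank1 row1 -> MISS (open row1); precharges=4
Acc 8: bank1 row0 -> MISS (open row0); precharges=5
Acc 9: bank1 row1 -> MISS (open row1); precharges=6
Acc 10: bank1 row4 -> MISS (open row4); precharges=7
Acc 11: bank0 row1 -> MISS (open row1); precharges=8
Acc 12: bank0 row0 -> MISS (open row0); precharges=9

Answer: M M H M M M M M M M M M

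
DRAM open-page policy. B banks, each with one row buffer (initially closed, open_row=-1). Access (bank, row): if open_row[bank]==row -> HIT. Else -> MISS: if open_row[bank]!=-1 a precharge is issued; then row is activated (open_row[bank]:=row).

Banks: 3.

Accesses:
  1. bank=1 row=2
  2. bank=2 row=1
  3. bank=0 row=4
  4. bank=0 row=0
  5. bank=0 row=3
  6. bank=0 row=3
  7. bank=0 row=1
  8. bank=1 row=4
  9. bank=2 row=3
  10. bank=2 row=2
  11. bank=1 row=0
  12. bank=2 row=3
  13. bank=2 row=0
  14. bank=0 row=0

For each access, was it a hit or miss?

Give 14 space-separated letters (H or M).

Acc 1: bank1 row2 -> MISS (open row2); precharges=0
Acc 2: bank2 row1 -> MISS (open row1); precharges=0
Acc 3: bank0 row4 -> MISS (open row4); precharges=0
Acc 4: bank0 row0 -> MISS (open row0); precharges=1
Acc 5: bank0 row3 -> MISS (open row3); precharges=2
Acc 6: bank0 row3 -> HIT
Acc 7: bank0 row1 -> MISS (open row1); precharges=3
Acc 8: bank1 row4 -> MISS (open row4); precharges=4
Acc 9: bank2 row3 -> MISS (open row3); precharges=5
Acc 10: bank2 row2 -> MISS (open row2); precharges=6
Acc 11: bank1 row0 -> MISS (open row0); precharges=7
Acc 12: bank2 row3 -> MISS (open row3); precharges=8
Acc 13: bank2 row0 -> MISS (open row0); precharges=9
Acc 14: bank0 row0 -> MISS (open row0); precharges=10

Answer: M M M M M H M M M M M M M M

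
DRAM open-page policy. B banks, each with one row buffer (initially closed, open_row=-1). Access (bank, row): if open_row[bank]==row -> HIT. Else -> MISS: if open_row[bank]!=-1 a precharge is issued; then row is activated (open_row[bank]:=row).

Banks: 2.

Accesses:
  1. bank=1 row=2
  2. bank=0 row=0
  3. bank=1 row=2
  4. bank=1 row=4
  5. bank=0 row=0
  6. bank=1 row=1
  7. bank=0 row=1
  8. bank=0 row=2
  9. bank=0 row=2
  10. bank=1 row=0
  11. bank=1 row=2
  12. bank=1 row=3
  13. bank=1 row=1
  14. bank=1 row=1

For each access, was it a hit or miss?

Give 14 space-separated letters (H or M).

Answer: M M H M H M M M H M M M M H

Derivation:
Acc 1: bank1 row2 -> MISS (open row2); precharges=0
Acc 2: bank0 row0 -> MISS (open row0); precharges=0
Acc 3: bank1 row2 -> HIT
Acc 4: bank1 row4 -> MISS (open row4); precharges=1
Acc 5: bank0 row0 -> HIT
Acc 6: bank1 row1 -> MISS (open row1); precharges=2
Acc 7: bank0 row1 -> MISS (open row1); precharges=3
Acc 8: bank0 row2 -> MISS (open row2); precharges=4
Acc 9: bank0 row2 -> HIT
Acc 10: bank1 row0 -> MISS (open row0); precharges=5
Acc 11: bank1 row2 -> MISS (open row2); precharges=6
Acc 12: bank1 row3 -> MISS (open row3); precharges=7
Acc 13: bank1 row1 -> MISS (open row1); precharges=8
Acc 14: bank1 row1 -> HIT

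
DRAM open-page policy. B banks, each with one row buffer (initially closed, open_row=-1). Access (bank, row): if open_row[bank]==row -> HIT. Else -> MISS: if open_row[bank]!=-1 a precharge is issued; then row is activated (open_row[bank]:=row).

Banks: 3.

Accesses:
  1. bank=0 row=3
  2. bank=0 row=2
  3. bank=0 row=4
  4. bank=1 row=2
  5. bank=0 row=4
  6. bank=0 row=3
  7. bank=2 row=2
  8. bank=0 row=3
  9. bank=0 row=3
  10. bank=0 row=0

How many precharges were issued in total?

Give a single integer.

Acc 1: bank0 row3 -> MISS (open row3); precharges=0
Acc 2: bank0 row2 -> MISS (open row2); precharges=1
Acc 3: bank0 row4 -> MISS (open row4); precharges=2
Acc 4: bank1 row2 -> MISS (open row2); precharges=2
Acc 5: bank0 row4 -> HIT
Acc 6: bank0 row3 -> MISS (open row3); precharges=3
Acc 7: bank2 row2 -> MISS (open row2); precharges=3
Acc 8: bank0 row3 -> HIT
Acc 9: bank0 row3 -> HIT
Acc 10: bank0 row0 -> MISS (open row0); precharges=4

Answer: 4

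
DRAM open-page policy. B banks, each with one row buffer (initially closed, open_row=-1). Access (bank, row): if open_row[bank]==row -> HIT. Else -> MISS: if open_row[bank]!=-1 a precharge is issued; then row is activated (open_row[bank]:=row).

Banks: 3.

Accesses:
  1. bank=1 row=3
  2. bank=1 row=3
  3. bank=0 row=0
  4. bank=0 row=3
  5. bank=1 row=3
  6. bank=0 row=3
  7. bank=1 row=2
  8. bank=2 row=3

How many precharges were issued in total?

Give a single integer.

Answer: 2

Derivation:
Acc 1: bank1 row3 -> MISS (open row3); precharges=0
Acc 2: bank1 row3 -> HIT
Acc 3: bank0 row0 -> MISS (open row0); precharges=0
Acc 4: bank0 row3 -> MISS (open row3); precharges=1
Acc 5: bank1 row3 -> HIT
Acc 6: bank0 row3 -> HIT
Acc 7: bank1 row2 -> MISS (open row2); precharges=2
Acc 8: bank2 row3 -> MISS (open row3); precharges=2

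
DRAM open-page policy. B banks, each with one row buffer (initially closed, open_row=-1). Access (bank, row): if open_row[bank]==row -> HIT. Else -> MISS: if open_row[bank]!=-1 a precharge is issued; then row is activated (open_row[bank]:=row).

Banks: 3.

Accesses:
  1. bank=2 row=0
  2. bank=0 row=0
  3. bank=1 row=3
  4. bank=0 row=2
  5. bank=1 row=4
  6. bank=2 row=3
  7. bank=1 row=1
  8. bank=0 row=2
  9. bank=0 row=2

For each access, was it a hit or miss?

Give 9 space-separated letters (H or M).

Answer: M M M M M M M H H

Derivation:
Acc 1: bank2 row0 -> MISS (open row0); precharges=0
Acc 2: bank0 row0 -> MISS (open row0); precharges=0
Acc 3: bank1 row3 -> MISS (open row3); precharges=0
Acc 4: bank0 row2 -> MISS (open row2); precharges=1
Acc 5: bank1 row4 -> MISS (open row4); precharges=2
Acc 6: bank2 row3 -> MISS (open row3); precharges=3
Acc 7: bank1 row1 -> MISS (open row1); precharges=4
Acc 8: bank0 row2 -> HIT
Acc 9: bank0 row2 -> HIT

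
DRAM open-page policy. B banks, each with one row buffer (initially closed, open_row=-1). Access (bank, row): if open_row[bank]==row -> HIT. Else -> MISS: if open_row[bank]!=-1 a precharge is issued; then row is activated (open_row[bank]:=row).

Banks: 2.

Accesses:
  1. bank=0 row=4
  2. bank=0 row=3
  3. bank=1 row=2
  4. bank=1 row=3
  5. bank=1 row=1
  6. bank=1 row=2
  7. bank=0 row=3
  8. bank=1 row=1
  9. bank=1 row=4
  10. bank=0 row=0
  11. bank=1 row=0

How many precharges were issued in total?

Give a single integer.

Answer: 8

Derivation:
Acc 1: bank0 row4 -> MISS (open row4); precharges=0
Acc 2: bank0 row3 -> MISS (open row3); precharges=1
Acc 3: bank1 row2 -> MISS (open row2); precharges=1
Acc 4: bank1 row3 -> MISS (open row3); precharges=2
Acc 5: bank1 row1 -> MISS (open row1); precharges=3
Acc 6: bank1 row2 -> MISS (open row2); precharges=4
Acc 7: bank0 row3 -> HIT
Acc 8: bank1 row1 -> MISS (open row1); precharges=5
Acc 9: bank1 row4 -> MISS (open row4); precharges=6
Acc 10: bank0 row0 -> MISS (open row0); precharges=7
Acc 11: bank1 row0 -> MISS (open row0); precharges=8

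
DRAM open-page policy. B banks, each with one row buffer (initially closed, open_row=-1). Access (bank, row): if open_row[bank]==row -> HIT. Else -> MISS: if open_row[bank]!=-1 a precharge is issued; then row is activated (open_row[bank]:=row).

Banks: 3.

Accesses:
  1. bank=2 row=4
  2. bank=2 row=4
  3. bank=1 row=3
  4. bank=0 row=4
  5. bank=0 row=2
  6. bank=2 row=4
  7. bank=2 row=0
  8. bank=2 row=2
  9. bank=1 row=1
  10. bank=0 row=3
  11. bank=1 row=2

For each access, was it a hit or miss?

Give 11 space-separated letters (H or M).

Acc 1: bank2 row4 -> MISS (open row4); precharges=0
Acc 2: bank2 row4 -> HIT
Acc 3: bank1 row3 -> MISS (open row3); precharges=0
Acc 4: bank0 row4 -> MISS (open row4); precharges=0
Acc 5: bank0 row2 -> MISS (open row2); precharges=1
Acc 6: bank2 row4 -> HIT
Acc 7: bank2 row0 -> MISS (open row0); precharges=2
Acc 8: bank2 row2 -> MISS (open row2); precharges=3
Acc 9: bank1 row1 -> MISS (open row1); precharges=4
Acc 10: bank0 row3 -> MISS (open row3); precharges=5
Acc 11: bank1 row2 -> MISS (open row2); precharges=6

Answer: M H M M M H M M M M M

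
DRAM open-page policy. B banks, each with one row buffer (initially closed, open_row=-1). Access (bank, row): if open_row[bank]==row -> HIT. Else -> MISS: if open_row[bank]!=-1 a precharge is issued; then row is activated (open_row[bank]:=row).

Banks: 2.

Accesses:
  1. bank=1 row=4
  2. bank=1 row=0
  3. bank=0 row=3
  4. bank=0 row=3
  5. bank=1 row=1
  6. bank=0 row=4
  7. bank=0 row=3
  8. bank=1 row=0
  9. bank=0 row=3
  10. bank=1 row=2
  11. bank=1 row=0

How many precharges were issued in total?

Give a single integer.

Acc 1: bank1 row4 -> MISS (open row4); precharges=0
Acc 2: bank1 row0 -> MISS (open row0); precharges=1
Acc 3: bank0 row3 -> MISS (open row3); precharges=1
Acc 4: bank0 row3 -> HIT
Acc 5: bank1 row1 -> MISS (open row1); precharges=2
Acc 6: bank0 row4 -> MISS (open row4); precharges=3
Acc 7: bank0 row3 -> MISS (open row3); precharges=4
Acc 8: bank1 row0 -> MISS (open row0); precharges=5
Acc 9: bank0 row3 -> HIT
Acc 10: bank1 row2 -> MISS (open row2); precharges=6
Acc 11: bank1 row0 -> MISS (open row0); precharges=7

Answer: 7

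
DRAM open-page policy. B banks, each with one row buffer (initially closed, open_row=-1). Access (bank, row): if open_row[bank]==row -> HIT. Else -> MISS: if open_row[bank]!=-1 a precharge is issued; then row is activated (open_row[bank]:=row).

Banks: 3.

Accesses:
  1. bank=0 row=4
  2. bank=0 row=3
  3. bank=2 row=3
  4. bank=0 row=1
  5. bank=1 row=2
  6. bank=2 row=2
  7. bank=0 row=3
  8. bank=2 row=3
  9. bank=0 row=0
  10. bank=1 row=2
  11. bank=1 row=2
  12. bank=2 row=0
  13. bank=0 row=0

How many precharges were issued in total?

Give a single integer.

Acc 1: bank0 row4 -> MISS (open row4); precharges=0
Acc 2: bank0 row3 -> MISS (open row3); precharges=1
Acc 3: bank2 row3 -> MISS (open row3); precharges=1
Acc 4: bank0 row1 -> MISS (open row1); precharges=2
Acc 5: bank1 row2 -> MISS (open row2); precharges=2
Acc 6: bank2 row2 -> MISS (open row2); precharges=3
Acc 7: bank0 row3 -> MISS (open row3); precharges=4
Acc 8: bank2 row3 -> MISS (open row3); precharges=5
Acc 9: bank0 row0 -> MISS (open row0); precharges=6
Acc 10: bank1 row2 -> HIT
Acc 11: bank1 row2 -> HIT
Acc 12: bank2 row0 -> MISS (open row0); precharges=7
Acc 13: bank0 row0 -> HIT

Answer: 7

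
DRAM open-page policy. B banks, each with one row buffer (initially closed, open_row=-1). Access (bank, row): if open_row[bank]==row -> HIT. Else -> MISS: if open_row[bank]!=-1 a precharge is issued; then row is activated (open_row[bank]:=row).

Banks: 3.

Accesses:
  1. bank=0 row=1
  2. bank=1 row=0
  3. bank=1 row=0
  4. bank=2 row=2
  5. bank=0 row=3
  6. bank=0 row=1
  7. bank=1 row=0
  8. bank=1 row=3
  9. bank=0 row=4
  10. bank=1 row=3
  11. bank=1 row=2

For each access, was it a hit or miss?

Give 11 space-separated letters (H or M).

Answer: M M H M M M H M M H M

Derivation:
Acc 1: bank0 row1 -> MISS (open row1); precharges=0
Acc 2: bank1 row0 -> MISS (open row0); precharges=0
Acc 3: bank1 row0 -> HIT
Acc 4: bank2 row2 -> MISS (open row2); precharges=0
Acc 5: bank0 row3 -> MISS (open row3); precharges=1
Acc 6: bank0 row1 -> MISS (open row1); precharges=2
Acc 7: bank1 row0 -> HIT
Acc 8: bank1 row3 -> MISS (open row3); precharges=3
Acc 9: bank0 row4 -> MISS (open row4); precharges=4
Acc 10: bank1 row3 -> HIT
Acc 11: bank1 row2 -> MISS (open row2); precharges=5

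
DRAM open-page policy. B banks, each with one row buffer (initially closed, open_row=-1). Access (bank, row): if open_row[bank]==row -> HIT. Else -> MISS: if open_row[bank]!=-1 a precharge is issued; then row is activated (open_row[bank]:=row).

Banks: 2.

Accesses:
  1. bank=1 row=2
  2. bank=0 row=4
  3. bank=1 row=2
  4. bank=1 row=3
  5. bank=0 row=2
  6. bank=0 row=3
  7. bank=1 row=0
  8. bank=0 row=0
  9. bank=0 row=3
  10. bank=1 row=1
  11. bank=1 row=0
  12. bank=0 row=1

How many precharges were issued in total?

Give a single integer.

Answer: 9

Derivation:
Acc 1: bank1 row2 -> MISS (open row2); precharges=0
Acc 2: bank0 row4 -> MISS (open row4); precharges=0
Acc 3: bank1 row2 -> HIT
Acc 4: bank1 row3 -> MISS (open row3); precharges=1
Acc 5: bank0 row2 -> MISS (open row2); precharges=2
Acc 6: bank0 row3 -> MISS (open row3); precharges=3
Acc 7: bank1 row0 -> MISS (open row0); precharges=4
Acc 8: bank0 row0 -> MISS (open row0); precharges=5
Acc 9: bank0 row3 -> MISS (open row3); precharges=6
Acc 10: bank1 row1 -> MISS (open row1); precharges=7
Acc 11: bank1 row0 -> MISS (open row0); precharges=8
Acc 12: bank0 row1 -> MISS (open row1); precharges=9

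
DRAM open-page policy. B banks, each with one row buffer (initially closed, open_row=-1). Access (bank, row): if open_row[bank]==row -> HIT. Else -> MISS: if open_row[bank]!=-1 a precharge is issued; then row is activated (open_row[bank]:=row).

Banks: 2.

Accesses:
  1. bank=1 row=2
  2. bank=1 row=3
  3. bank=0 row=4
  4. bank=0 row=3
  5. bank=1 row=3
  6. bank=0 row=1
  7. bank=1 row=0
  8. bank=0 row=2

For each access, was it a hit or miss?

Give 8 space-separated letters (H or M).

Answer: M M M M H M M M

Derivation:
Acc 1: bank1 row2 -> MISS (open row2); precharges=0
Acc 2: bank1 row3 -> MISS (open row3); precharges=1
Acc 3: bank0 row4 -> MISS (open row4); precharges=1
Acc 4: bank0 row3 -> MISS (open row3); precharges=2
Acc 5: bank1 row3 -> HIT
Acc 6: bank0 row1 -> MISS (open row1); precharges=3
Acc 7: bank1 row0 -> MISS (open row0); precharges=4
Acc 8: bank0 row2 -> MISS (open row2); precharges=5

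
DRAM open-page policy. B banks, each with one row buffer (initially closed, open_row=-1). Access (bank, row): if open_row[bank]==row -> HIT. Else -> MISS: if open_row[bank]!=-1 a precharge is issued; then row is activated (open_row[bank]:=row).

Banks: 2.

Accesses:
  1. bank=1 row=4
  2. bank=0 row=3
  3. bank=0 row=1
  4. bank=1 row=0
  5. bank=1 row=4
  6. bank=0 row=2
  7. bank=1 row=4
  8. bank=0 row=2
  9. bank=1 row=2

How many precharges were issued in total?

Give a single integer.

Acc 1: bank1 row4 -> MISS (open row4); precharges=0
Acc 2: bank0 row3 -> MISS (open row3); precharges=0
Acc 3: bank0 row1 -> MISS (open row1); precharges=1
Acc 4: bank1 row0 -> MISS (open row0); precharges=2
Acc 5: bank1 row4 -> MISS (open row4); precharges=3
Acc 6: bank0 row2 -> MISS (open row2); precharges=4
Acc 7: bank1 row4 -> HIT
Acc 8: bank0 row2 -> HIT
Acc 9: bank1 row2 -> MISS (open row2); precharges=5

Answer: 5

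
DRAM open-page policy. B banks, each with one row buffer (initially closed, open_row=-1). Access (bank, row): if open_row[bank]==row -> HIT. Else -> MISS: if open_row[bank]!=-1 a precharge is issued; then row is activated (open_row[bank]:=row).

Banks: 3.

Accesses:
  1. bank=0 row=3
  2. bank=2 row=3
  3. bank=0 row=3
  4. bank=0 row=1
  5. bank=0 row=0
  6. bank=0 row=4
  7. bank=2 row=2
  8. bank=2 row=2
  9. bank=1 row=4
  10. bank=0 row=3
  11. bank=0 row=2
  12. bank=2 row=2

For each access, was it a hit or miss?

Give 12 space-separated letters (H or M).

Acc 1: bank0 row3 -> MISS (open row3); precharges=0
Acc 2: bank2 row3 -> MISS (open row3); precharges=0
Acc 3: bank0 row3 -> HIT
Acc 4: bank0 row1 -> MISS (open row1); precharges=1
Acc 5: bank0 row0 -> MISS (open row0); precharges=2
Acc 6: bank0 row4 -> MISS (open row4); precharges=3
Acc 7: bank2 row2 -> MISS (open row2); precharges=4
Acc 8: bank2 row2 -> HIT
Acc 9: bank1 row4 -> MISS (open row4); precharges=4
Acc 10: bank0 row3 -> MISS (open row3); precharges=5
Acc 11: bank0 row2 -> MISS (open row2); precharges=6
Acc 12: bank2 row2 -> HIT

Answer: M M H M M M M H M M M H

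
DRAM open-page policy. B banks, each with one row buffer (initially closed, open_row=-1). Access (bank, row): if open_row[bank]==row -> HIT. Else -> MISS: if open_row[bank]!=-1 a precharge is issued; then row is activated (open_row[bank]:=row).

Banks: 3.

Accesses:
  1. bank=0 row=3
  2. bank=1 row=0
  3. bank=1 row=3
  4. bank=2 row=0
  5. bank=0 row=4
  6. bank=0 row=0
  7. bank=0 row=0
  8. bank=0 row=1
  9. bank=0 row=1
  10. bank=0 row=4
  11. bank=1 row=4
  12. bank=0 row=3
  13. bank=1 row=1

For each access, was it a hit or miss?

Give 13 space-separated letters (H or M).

Answer: M M M M M M H M H M M M M

Derivation:
Acc 1: bank0 row3 -> MISS (open row3); precharges=0
Acc 2: bank1 row0 -> MISS (open row0); precharges=0
Acc 3: bank1 row3 -> MISS (open row3); precharges=1
Acc 4: bank2 row0 -> MISS (open row0); precharges=1
Acc 5: bank0 row4 -> MISS (open row4); precharges=2
Acc 6: bank0 row0 -> MISS (open row0); precharges=3
Acc 7: bank0 row0 -> HIT
Acc 8: bank0 row1 -> MISS (open row1); precharges=4
Acc 9: bank0 row1 -> HIT
Acc 10: bank0 row4 -> MISS (open row4); precharges=5
Acc 11: bank1 row4 -> MISS (open row4); precharges=6
Acc 12: bank0 row3 -> MISS (open row3); precharges=7
Acc 13: bank1 row1 -> MISS (open row1); precharges=8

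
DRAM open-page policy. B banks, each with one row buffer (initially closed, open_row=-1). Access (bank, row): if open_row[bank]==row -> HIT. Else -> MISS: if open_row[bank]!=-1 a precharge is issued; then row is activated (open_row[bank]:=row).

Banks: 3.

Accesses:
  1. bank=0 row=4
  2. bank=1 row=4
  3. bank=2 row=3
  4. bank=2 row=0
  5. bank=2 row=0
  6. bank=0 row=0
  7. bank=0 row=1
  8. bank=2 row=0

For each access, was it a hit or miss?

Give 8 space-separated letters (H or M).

Acc 1: bank0 row4 -> MISS (open row4); precharges=0
Acc 2: bank1 row4 -> MISS (open row4); precharges=0
Acc 3: bank2 row3 -> MISS (open row3); precharges=0
Acc 4: bank2 row0 -> MISS (open row0); precharges=1
Acc 5: bank2 row0 -> HIT
Acc 6: bank0 row0 -> MISS (open row0); precharges=2
Acc 7: bank0 row1 -> MISS (open row1); precharges=3
Acc 8: bank2 row0 -> HIT

Answer: M M M M H M M H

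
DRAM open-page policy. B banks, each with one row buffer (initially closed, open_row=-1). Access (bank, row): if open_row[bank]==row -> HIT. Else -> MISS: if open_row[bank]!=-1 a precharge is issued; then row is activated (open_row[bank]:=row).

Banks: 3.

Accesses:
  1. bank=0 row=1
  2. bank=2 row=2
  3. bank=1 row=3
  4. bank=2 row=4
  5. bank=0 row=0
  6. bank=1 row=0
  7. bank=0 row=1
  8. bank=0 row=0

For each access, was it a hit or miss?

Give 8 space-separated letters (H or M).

Acc 1: bank0 row1 -> MISS (open row1); precharges=0
Acc 2: bank2 row2 -> MISS (open row2); precharges=0
Acc 3: bank1 row3 -> MISS (open row3); precharges=0
Acc 4: bank2 row4 -> MISS (open row4); precharges=1
Acc 5: bank0 row0 -> MISS (open row0); precharges=2
Acc 6: bank1 row0 -> MISS (open row0); precharges=3
Acc 7: bank0 row1 -> MISS (open row1); precharges=4
Acc 8: bank0 row0 -> MISS (open row0); precharges=5

Answer: M M M M M M M M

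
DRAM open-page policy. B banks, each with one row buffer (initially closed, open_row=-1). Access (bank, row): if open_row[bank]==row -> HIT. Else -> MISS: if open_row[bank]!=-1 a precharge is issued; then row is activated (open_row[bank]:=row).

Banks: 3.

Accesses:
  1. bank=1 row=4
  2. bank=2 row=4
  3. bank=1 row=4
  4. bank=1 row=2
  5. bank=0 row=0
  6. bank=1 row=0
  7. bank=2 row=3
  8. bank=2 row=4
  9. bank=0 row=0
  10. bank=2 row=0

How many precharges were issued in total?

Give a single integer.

Answer: 5

Derivation:
Acc 1: bank1 row4 -> MISS (open row4); precharges=0
Acc 2: bank2 row4 -> MISS (open row4); precharges=0
Acc 3: bank1 row4 -> HIT
Acc 4: bank1 row2 -> MISS (open row2); precharges=1
Acc 5: bank0 row0 -> MISS (open row0); precharges=1
Acc 6: bank1 row0 -> MISS (open row0); precharges=2
Acc 7: bank2 row3 -> MISS (open row3); precharges=3
Acc 8: bank2 row4 -> MISS (open row4); precharges=4
Acc 9: bank0 row0 -> HIT
Acc 10: bank2 row0 -> MISS (open row0); precharges=5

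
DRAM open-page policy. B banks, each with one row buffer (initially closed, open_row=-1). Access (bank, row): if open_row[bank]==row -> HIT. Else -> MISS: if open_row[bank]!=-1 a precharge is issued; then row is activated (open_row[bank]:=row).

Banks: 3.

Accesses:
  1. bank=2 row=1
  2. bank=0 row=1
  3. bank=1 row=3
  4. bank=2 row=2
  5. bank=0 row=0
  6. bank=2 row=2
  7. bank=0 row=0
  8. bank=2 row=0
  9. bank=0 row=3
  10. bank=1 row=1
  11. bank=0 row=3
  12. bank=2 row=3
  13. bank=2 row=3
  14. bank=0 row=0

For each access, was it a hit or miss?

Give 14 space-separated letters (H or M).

Answer: M M M M M H H M M M H M H M

Derivation:
Acc 1: bank2 row1 -> MISS (open row1); precharges=0
Acc 2: bank0 row1 -> MISS (open row1); precharges=0
Acc 3: bank1 row3 -> MISS (open row3); precharges=0
Acc 4: bank2 row2 -> MISS (open row2); precharges=1
Acc 5: bank0 row0 -> MISS (open row0); precharges=2
Acc 6: bank2 row2 -> HIT
Acc 7: bank0 row0 -> HIT
Acc 8: bank2 row0 -> MISS (open row0); precharges=3
Acc 9: bank0 row3 -> MISS (open row3); precharges=4
Acc 10: bank1 row1 -> MISS (open row1); precharges=5
Acc 11: bank0 row3 -> HIT
Acc 12: bank2 row3 -> MISS (open row3); precharges=6
Acc 13: bank2 row3 -> HIT
Acc 14: bank0 row0 -> MISS (open row0); precharges=7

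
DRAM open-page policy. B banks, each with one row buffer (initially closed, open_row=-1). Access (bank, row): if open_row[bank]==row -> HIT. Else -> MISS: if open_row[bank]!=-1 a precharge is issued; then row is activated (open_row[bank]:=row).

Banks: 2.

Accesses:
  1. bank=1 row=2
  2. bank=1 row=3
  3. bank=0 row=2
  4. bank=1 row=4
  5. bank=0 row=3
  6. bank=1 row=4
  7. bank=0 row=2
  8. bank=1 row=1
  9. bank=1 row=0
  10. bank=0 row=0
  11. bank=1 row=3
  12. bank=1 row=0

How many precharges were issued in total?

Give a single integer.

Acc 1: bank1 row2 -> MISS (open row2); precharges=0
Acc 2: bank1 row3 -> MISS (open row3); precharges=1
Acc 3: bank0 row2 -> MISS (open row2); precharges=1
Acc 4: bank1 row4 -> MISS (open row4); precharges=2
Acc 5: bank0 row3 -> MISS (open row3); precharges=3
Acc 6: bank1 row4 -> HIT
Acc 7: bank0 row2 -> MISS (open row2); precharges=4
Acc 8: bank1 row1 -> MISS (open row1); precharges=5
Acc 9: bank1 row0 -> MISS (open row0); precharges=6
Acc 10: bank0 row0 -> MISS (open row0); precharges=7
Acc 11: bank1 row3 -> MISS (open row3); precharges=8
Acc 12: bank1 row0 -> MISS (open row0); precharges=9

Answer: 9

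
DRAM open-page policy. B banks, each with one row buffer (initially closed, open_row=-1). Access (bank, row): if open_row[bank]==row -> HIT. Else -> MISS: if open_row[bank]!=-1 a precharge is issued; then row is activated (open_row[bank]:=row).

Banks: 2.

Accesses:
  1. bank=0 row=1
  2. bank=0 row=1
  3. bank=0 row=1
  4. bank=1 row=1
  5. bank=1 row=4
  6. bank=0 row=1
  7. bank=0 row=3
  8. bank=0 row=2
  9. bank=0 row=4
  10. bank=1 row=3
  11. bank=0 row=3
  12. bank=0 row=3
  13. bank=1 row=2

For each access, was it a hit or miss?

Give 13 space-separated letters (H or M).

Acc 1: bank0 row1 -> MISS (open row1); precharges=0
Acc 2: bank0 row1 -> HIT
Acc 3: bank0 row1 -> HIT
Acc 4: bank1 row1 -> MISS (open row1); precharges=0
Acc 5: bank1 row4 -> MISS (open row4); precharges=1
Acc 6: bank0 row1 -> HIT
Acc 7: bank0 row3 -> MISS (open row3); precharges=2
Acc 8: bank0 row2 -> MISS (open row2); precharges=3
Acc 9: bank0 row4 -> MISS (open row4); precharges=4
Acc 10: bank1 row3 -> MISS (open row3); precharges=5
Acc 11: bank0 row3 -> MISS (open row3); precharges=6
Acc 12: bank0 row3 -> HIT
Acc 13: bank1 row2 -> MISS (open row2); precharges=7

Answer: M H H M M H M M M M M H M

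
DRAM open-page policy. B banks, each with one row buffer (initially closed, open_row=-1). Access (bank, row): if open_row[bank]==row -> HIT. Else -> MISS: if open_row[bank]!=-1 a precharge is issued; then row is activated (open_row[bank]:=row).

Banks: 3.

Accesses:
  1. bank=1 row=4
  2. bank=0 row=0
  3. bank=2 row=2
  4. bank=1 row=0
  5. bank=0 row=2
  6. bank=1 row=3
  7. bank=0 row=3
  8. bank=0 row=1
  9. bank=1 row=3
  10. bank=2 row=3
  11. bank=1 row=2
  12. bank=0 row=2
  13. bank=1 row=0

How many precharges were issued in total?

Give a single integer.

Answer: 9

Derivation:
Acc 1: bank1 row4 -> MISS (open row4); precharges=0
Acc 2: bank0 row0 -> MISS (open row0); precharges=0
Acc 3: bank2 row2 -> MISS (open row2); precharges=0
Acc 4: bank1 row0 -> MISS (open row0); precharges=1
Acc 5: bank0 row2 -> MISS (open row2); precharges=2
Acc 6: bank1 row3 -> MISS (open row3); precharges=3
Acc 7: bank0 row3 -> MISS (open row3); precharges=4
Acc 8: bank0 row1 -> MISS (open row1); precharges=5
Acc 9: bank1 row3 -> HIT
Acc 10: bank2 row3 -> MISS (open row3); precharges=6
Acc 11: bank1 row2 -> MISS (open row2); precharges=7
Acc 12: bank0 row2 -> MISS (open row2); precharges=8
Acc 13: bank1 row0 -> MISS (open row0); precharges=9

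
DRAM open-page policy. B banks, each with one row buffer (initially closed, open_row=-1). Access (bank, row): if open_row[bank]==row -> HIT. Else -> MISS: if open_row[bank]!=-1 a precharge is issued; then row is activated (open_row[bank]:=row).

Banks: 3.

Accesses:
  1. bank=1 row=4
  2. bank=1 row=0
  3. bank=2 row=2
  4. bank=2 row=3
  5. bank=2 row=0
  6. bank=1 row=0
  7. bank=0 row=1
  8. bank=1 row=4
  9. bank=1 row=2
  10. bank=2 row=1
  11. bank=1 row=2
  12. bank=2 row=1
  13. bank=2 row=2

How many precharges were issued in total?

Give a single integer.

Answer: 7

Derivation:
Acc 1: bank1 row4 -> MISS (open row4); precharges=0
Acc 2: bank1 row0 -> MISS (open row0); precharges=1
Acc 3: bank2 row2 -> MISS (open row2); precharges=1
Acc 4: bank2 row3 -> MISS (open row3); precharges=2
Acc 5: bank2 row0 -> MISS (open row0); precharges=3
Acc 6: bank1 row0 -> HIT
Acc 7: bank0 row1 -> MISS (open row1); precharges=3
Acc 8: bank1 row4 -> MISS (open row4); precharges=4
Acc 9: bank1 row2 -> MISS (open row2); precharges=5
Acc 10: bank2 row1 -> MISS (open row1); precharges=6
Acc 11: bank1 row2 -> HIT
Acc 12: bank2 row1 -> HIT
Acc 13: bank2 row2 -> MISS (open row2); precharges=7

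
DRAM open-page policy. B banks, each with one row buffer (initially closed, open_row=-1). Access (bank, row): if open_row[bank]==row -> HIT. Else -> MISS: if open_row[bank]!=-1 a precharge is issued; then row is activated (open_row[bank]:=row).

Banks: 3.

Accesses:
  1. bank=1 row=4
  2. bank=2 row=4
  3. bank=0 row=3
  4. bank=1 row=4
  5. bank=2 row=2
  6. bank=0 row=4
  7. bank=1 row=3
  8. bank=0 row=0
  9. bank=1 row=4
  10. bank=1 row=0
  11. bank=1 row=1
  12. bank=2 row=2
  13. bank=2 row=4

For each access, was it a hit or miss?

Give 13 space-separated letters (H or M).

Acc 1: bank1 row4 -> MISS (open row4); precharges=0
Acc 2: bank2 row4 -> MISS (open row4); precharges=0
Acc 3: bank0 row3 -> MISS (open row3); precharges=0
Acc 4: bank1 row4 -> HIT
Acc 5: bank2 row2 -> MISS (open row2); precharges=1
Acc 6: bank0 row4 -> MISS (open row4); precharges=2
Acc 7: bank1 row3 -> MISS (open row3); precharges=3
Acc 8: bank0 row0 -> MISS (open row0); precharges=4
Acc 9: bank1 row4 -> MISS (open row4); precharges=5
Acc 10: bank1 row0 -> MISS (open row0); precharges=6
Acc 11: bank1 row1 -> MISS (open row1); precharges=7
Acc 12: bank2 row2 -> HIT
Acc 13: bank2 row4 -> MISS (open row4); precharges=8

Answer: M M M H M M M M M M M H M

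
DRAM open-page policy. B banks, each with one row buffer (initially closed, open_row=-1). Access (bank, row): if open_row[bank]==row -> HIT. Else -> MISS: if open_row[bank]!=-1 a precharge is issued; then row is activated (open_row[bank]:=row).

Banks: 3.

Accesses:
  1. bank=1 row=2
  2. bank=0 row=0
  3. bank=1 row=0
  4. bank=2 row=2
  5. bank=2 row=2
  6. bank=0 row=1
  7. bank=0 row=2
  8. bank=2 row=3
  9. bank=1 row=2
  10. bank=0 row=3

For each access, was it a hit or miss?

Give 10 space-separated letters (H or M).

Acc 1: bank1 row2 -> MISS (open row2); precharges=0
Acc 2: bank0 row0 -> MISS (open row0); precharges=0
Acc 3: bank1 row0 -> MISS (open row0); precharges=1
Acc 4: bank2 row2 -> MISS (open row2); precharges=1
Acc 5: bank2 row2 -> HIT
Acc 6: bank0 row1 -> MISS (open row1); precharges=2
Acc 7: bank0 row2 -> MISS (open row2); precharges=3
Acc 8: bank2 row3 -> MISS (open row3); precharges=4
Acc 9: bank1 row2 -> MISS (open row2); precharges=5
Acc 10: bank0 row3 -> MISS (open row3); precharges=6

Answer: M M M M H M M M M M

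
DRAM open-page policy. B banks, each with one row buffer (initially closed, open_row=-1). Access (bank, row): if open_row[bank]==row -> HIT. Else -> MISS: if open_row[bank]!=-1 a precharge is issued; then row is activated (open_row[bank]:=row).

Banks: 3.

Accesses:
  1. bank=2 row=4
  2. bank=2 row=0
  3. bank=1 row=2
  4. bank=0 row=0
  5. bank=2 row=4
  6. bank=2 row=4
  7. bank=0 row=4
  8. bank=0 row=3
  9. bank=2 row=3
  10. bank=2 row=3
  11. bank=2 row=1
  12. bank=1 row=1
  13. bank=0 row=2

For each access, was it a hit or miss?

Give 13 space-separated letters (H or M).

Acc 1: bank2 row4 -> MISS (open row4); precharges=0
Acc 2: bank2 row0 -> MISS (open row0); precharges=1
Acc 3: bank1 row2 -> MISS (open row2); precharges=1
Acc 4: bank0 row0 -> MISS (open row0); precharges=1
Acc 5: bank2 row4 -> MISS (open row4); precharges=2
Acc 6: bank2 row4 -> HIT
Acc 7: bank0 row4 -> MISS (open row4); precharges=3
Acc 8: bank0 row3 -> MISS (open row3); precharges=4
Acc 9: bank2 row3 -> MISS (open row3); precharges=5
Acc 10: bank2 row3 -> HIT
Acc 11: bank2 row1 -> MISS (open row1); precharges=6
Acc 12: bank1 row1 -> MISS (open row1); precharges=7
Acc 13: bank0 row2 -> MISS (open row2); precharges=8

Answer: M M M M M H M M M H M M M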